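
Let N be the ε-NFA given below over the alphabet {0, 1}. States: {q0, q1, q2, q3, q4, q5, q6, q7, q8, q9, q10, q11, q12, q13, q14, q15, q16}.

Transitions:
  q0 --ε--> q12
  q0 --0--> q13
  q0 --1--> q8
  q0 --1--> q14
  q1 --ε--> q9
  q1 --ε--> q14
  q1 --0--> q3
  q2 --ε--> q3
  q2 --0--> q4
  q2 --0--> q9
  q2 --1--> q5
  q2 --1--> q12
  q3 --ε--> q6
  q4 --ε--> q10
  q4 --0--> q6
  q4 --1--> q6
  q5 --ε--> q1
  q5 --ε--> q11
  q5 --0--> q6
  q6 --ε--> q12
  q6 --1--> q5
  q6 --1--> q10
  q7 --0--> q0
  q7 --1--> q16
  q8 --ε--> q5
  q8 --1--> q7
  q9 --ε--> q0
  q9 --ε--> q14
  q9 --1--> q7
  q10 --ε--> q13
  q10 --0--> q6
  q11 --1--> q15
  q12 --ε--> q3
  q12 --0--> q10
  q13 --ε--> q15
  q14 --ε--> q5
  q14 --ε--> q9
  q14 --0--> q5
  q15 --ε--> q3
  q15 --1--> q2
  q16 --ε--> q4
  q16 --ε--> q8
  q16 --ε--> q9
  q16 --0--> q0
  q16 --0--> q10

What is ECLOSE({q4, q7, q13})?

{q3, q4, q6, q7, q10, q12, q13, q15}

Start with {q4, q7, q13}.
From q4 via ε: add q10.
From q13 via ε: add q15.
From q15 via ε: add q3.
From q3 via ε: add q6.
From q6 via ε: add q12.
No new states can be added; the closed set is {q3, q4, q6, q7, q10, q12, q13, q15}.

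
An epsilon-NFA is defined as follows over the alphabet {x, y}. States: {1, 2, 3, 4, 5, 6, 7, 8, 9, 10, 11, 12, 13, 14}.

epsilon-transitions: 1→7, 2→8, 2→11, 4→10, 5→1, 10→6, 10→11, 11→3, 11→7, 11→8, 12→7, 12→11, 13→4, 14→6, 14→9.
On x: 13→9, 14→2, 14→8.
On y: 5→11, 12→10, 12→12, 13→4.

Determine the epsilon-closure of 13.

{3, 4, 6, 7, 8, 10, 11, 13}

Start with {13}.
From 13 via epsilon: add 4.
From 4 via epsilon: add 10.
From 10 via epsilon: add 6, 11.
From 11 via epsilon: add 3, 7, 8.
No new states can be added; the closed set is {3, 4, 6, 7, 8, 10, 11, 13}.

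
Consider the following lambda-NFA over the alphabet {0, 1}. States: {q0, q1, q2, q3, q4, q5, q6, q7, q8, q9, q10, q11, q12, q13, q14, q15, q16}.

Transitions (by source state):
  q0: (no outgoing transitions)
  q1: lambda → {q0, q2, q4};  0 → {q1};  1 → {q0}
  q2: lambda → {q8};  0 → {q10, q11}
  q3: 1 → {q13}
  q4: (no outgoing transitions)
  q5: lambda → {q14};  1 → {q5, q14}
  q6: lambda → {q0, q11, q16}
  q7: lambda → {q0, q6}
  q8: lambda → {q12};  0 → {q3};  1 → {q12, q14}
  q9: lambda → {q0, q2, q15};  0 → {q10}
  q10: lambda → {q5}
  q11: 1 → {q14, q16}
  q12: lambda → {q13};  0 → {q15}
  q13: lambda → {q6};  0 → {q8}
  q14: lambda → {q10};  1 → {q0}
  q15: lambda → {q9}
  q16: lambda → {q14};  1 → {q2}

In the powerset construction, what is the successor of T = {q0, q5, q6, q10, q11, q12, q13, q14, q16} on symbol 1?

q5 on 1 → {q5, q14}.
q11 on 1 → {q14, q16}.
q14 on 1 → {q0}.
q16 on 1 → {q2}.
No 1-transition from q0, q6, q10, q12, q13.
Union after reading 1: {q0, q2, q5, q14, q16}.
Now take the lambda-closure:
From q2 via lambda: add q8.
From q14 via lambda: add q10.
From q8 via lambda: add q12.
From q12 via lambda: add q13.
From q13 via lambda: add q6.
From q6 via lambda: add q11.
No new states can be added; the closed set is {q0, q2, q5, q6, q8, q10, q11, q12, q13, q14, q16}.

{q0, q2, q5, q6, q8, q10, q11, q12, q13, q14, q16}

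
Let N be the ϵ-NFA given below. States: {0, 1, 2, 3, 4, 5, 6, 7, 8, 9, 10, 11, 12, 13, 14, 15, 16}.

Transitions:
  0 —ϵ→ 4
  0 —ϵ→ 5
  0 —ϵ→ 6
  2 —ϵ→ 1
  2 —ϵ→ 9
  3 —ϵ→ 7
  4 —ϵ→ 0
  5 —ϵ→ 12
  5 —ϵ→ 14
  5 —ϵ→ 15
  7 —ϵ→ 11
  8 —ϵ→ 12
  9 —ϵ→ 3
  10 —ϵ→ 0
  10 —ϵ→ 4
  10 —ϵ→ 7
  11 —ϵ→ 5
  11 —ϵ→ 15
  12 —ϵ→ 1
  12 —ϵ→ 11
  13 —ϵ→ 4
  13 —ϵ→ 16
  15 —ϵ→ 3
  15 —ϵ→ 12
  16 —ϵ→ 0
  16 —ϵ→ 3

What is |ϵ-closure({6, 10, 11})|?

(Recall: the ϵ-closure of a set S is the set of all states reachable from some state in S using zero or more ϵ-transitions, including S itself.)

Start with {6, 10, 11}.
From 10 via ϵ: add 0, 4, 7.
From 11 via ϵ: add 5, 15.
From 5 via ϵ: add 12, 14.
From 15 via ϵ: add 3.
From 12 via ϵ: add 1.
ϵ-closure = {0, 1, 3, 4, 5, 6, 7, 10, 11, 12, 14, 15}, which has 12 states.

12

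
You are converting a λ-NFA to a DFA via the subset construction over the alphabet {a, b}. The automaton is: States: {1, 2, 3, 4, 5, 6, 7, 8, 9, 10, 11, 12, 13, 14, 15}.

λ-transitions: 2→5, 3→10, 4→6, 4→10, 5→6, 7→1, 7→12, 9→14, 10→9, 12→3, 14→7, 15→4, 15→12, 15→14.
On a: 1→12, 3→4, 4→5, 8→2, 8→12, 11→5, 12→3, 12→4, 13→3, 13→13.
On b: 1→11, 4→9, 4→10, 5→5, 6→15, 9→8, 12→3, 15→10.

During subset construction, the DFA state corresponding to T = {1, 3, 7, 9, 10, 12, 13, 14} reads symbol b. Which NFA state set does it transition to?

1 on b → {11}.
9 on b → {8}.
12 on b → {3}.
No b-transition from 3, 7, 10, 13, 14.
Union after reading b: {3, 8, 11}.
Now take the λ-closure:
From 3 via λ: add 10.
From 10 via λ: add 9.
From 9 via λ: add 14.
From 14 via λ: add 7.
From 7 via λ: add 1, 12.
No new states can be added; the closed set is {1, 3, 7, 8, 9, 10, 11, 12, 14}.

{1, 3, 7, 8, 9, 10, 11, 12, 14}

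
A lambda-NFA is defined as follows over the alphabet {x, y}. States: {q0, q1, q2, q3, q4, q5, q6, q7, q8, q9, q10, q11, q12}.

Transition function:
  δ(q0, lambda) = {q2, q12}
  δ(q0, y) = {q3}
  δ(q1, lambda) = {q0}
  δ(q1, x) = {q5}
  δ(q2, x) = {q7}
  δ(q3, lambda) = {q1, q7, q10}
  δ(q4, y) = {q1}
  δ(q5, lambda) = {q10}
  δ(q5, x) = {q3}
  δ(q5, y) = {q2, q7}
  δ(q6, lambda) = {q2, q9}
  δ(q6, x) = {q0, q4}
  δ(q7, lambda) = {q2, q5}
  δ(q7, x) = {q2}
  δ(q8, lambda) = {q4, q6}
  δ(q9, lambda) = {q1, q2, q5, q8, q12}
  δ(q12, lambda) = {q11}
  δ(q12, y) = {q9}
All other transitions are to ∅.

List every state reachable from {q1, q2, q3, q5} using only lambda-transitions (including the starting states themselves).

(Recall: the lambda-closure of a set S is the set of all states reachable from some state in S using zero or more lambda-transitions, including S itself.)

Start with {q1, q2, q3, q5}.
From q1 via lambda: add q0.
From q3 via lambda: add q7, q10.
From q0 via lambda: add q12.
From q12 via lambda: add q11.
No new states can be added; the closed set is {q0, q1, q2, q3, q5, q7, q10, q11, q12}.

{q0, q1, q2, q3, q5, q7, q10, q11, q12}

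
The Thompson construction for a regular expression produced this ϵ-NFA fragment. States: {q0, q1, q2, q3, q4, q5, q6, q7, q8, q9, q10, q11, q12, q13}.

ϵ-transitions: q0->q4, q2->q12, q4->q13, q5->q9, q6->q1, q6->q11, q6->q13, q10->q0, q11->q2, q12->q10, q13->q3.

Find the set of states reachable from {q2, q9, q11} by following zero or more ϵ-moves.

Start with {q2, q9, q11}.
From q2 via ϵ: add q12.
From q12 via ϵ: add q10.
From q10 via ϵ: add q0.
From q0 via ϵ: add q4.
From q4 via ϵ: add q13.
From q13 via ϵ: add q3.
No new states can be added; the closed set is {q0, q2, q3, q4, q9, q10, q11, q12, q13}.

{q0, q2, q3, q4, q9, q10, q11, q12, q13}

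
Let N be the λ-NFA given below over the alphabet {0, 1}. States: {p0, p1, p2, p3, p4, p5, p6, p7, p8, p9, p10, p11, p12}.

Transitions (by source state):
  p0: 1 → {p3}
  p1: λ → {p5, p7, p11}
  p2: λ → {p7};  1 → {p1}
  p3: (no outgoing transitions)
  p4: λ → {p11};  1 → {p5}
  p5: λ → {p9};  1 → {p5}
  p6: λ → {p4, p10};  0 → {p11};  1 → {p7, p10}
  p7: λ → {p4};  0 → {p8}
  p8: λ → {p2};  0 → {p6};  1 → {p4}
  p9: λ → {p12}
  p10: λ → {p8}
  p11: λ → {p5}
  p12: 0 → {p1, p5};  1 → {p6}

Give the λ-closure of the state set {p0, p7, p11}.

Start with {p0, p7, p11}.
From p7 via λ: add p4.
From p11 via λ: add p5.
From p5 via λ: add p9.
From p9 via λ: add p12.
No new states can be added; the closed set is {p0, p4, p5, p7, p9, p11, p12}.

{p0, p4, p5, p7, p9, p11, p12}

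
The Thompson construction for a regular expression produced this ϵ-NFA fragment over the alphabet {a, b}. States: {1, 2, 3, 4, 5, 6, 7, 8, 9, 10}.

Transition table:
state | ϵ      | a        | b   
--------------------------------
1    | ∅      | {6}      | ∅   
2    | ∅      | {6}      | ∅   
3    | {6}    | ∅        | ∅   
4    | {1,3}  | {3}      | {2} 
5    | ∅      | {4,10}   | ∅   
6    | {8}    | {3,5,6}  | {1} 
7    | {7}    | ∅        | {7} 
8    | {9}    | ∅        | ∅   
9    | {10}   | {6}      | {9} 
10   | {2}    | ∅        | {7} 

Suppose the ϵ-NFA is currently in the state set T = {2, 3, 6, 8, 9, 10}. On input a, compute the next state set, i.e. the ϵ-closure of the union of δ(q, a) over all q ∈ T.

{2, 3, 5, 6, 8, 9, 10}

2 on a → {6}.
6 on a → {3, 5, 6}.
9 on a → {6}.
No a-transition from 3, 8, 10.
Union after reading a: {3, 5, 6}.
Now take the ϵ-closure:
From 6 via ϵ: add 8.
From 8 via ϵ: add 9.
From 9 via ϵ: add 10.
From 10 via ϵ: add 2.
No new states can be added; the closed set is {2, 3, 5, 6, 8, 9, 10}.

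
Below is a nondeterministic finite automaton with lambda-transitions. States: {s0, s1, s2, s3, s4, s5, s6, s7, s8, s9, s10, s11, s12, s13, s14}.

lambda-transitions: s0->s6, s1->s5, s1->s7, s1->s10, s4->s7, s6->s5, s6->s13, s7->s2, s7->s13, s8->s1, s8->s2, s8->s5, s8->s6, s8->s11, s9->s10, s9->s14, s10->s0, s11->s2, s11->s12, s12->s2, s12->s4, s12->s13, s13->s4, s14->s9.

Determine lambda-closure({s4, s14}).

Start with {s4, s14}.
From s4 via lambda: add s7.
From s14 via lambda: add s9.
From s7 via lambda: add s2, s13.
From s9 via lambda: add s10.
From s10 via lambda: add s0.
From s0 via lambda: add s6.
From s6 via lambda: add s5.
No new states can be added; the closed set is {s0, s2, s4, s5, s6, s7, s9, s10, s13, s14}.

{s0, s2, s4, s5, s6, s7, s9, s10, s13, s14}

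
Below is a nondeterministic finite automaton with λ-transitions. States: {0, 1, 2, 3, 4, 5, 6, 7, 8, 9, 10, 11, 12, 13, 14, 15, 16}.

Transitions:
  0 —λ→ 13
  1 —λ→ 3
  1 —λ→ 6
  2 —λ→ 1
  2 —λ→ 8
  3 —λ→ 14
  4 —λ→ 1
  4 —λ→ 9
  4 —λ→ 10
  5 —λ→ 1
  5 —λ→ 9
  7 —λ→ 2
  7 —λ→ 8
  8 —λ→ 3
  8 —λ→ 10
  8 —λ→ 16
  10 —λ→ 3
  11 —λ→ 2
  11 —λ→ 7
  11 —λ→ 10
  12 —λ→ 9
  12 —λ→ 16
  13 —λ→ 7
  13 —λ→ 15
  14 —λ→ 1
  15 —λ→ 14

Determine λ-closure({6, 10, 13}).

Start with {6, 10, 13}.
From 10 via λ: add 3.
From 13 via λ: add 7, 15.
From 3 via λ: add 14.
From 7 via λ: add 2, 8.
From 2 via λ: add 1.
From 8 via λ: add 16.
No new states can be added; the closed set is {1, 2, 3, 6, 7, 8, 10, 13, 14, 15, 16}.

{1, 2, 3, 6, 7, 8, 10, 13, 14, 15, 16}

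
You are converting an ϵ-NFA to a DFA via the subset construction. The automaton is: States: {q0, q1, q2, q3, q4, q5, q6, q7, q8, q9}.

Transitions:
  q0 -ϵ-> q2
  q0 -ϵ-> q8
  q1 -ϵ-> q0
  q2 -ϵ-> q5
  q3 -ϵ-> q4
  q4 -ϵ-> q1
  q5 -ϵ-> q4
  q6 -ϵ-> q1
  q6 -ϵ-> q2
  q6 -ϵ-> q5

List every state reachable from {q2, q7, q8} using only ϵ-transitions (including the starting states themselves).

Start with {q2, q7, q8}.
From q2 via ϵ: add q5.
From q5 via ϵ: add q4.
From q4 via ϵ: add q1.
From q1 via ϵ: add q0.
No new states can be added; the closed set is {q0, q1, q2, q4, q5, q7, q8}.

{q0, q1, q2, q4, q5, q7, q8}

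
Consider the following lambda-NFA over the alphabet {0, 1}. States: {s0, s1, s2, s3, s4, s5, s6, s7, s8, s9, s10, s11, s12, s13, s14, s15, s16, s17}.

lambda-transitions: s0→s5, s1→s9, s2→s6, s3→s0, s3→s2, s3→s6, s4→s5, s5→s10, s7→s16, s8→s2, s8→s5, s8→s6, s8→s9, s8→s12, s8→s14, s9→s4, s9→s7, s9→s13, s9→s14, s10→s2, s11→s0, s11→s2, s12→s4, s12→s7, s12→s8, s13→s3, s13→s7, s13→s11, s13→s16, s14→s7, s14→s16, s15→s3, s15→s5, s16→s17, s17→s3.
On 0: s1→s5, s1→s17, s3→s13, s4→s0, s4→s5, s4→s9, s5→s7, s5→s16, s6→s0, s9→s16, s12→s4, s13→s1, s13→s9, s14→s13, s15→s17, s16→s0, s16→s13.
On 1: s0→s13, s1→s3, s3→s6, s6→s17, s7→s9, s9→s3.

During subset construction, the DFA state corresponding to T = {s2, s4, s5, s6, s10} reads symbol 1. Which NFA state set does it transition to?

s6 on 1 → {s17}.
No 1-transition from s2, s4, s5, s10.
Union after reading 1: {s17}.
Now take the lambda-closure:
From s17 via lambda: add s3.
From s3 via lambda: add s0, s2, s6.
From s0 via lambda: add s5.
From s5 via lambda: add s10.
No new states can be added; the closed set is {s0, s2, s3, s5, s6, s10, s17}.

{s0, s2, s3, s5, s6, s10, s17}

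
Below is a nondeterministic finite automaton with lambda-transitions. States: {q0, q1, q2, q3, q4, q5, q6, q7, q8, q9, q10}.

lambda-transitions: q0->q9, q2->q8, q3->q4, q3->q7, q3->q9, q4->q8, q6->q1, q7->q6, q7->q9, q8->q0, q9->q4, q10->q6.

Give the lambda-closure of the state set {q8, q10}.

{q0, q1, q4, q6, q8, q9, q10}

Start with {q8, q10}.
From q8 via lambda: add q0.
From q10 via lambda: add q6.
From q0 via lambda: add q9.
From q6 via lambda: add q1.
From q9 via lambda: add q4.
No new states can be added; the closed set is {q0, q1, q4, q6, q8, q9, q10}.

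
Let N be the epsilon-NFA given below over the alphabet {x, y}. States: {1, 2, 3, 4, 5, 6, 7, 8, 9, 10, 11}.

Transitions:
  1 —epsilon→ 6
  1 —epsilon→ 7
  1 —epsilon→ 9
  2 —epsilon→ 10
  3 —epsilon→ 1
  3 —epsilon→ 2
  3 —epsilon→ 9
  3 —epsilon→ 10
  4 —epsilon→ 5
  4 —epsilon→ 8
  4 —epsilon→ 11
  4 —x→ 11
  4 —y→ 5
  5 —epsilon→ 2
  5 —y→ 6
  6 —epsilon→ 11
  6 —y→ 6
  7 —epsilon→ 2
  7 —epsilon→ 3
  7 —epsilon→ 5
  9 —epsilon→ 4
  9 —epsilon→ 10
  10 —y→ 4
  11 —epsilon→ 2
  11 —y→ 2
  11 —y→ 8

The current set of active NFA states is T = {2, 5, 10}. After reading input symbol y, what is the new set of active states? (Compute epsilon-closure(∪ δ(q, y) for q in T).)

{2, 4, 5, 6, 8, 10, 11}

5 on y → {6}.
10 on y → {4}.
No y-transition from 2.
Union after reading y: {4, 6}.
Now take the epsilon-closure:
From 4 via epsilon: add 5, 8, 11.
From 5 via epsilon: add 2.
From 2 via epsilon: add 10.
No new states can be added; the closed set is {2, 4, 5, 6, 8, 10, 11}.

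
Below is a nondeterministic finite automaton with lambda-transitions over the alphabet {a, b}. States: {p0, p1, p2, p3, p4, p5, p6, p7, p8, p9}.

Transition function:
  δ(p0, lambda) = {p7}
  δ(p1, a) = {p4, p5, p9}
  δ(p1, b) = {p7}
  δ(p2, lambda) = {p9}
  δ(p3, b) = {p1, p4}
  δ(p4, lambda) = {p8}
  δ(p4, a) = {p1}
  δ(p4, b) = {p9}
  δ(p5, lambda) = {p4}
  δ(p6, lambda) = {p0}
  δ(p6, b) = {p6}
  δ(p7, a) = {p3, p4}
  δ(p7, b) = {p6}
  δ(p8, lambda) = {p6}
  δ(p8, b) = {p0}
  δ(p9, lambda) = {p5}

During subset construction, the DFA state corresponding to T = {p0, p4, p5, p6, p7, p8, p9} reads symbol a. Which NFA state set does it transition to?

p4 on a → {p1}.
p7 on a → {p3, p4}.
No a-transition from p0, p5, p6, p8, p9.
Union after reading a: {p1, p3, p4}.
Now take the lambda-closure:
From p4 via lambda: add p8.
From p8 via lambda: add p6.
From p6 via lambda: add p0.
From p0 via lambda: add p7.
No new states can be added; the closed set is {p0, p1, p3, p4, p6, p7, p8}.

{p0, p1, p3, p4, p6, p7, p8}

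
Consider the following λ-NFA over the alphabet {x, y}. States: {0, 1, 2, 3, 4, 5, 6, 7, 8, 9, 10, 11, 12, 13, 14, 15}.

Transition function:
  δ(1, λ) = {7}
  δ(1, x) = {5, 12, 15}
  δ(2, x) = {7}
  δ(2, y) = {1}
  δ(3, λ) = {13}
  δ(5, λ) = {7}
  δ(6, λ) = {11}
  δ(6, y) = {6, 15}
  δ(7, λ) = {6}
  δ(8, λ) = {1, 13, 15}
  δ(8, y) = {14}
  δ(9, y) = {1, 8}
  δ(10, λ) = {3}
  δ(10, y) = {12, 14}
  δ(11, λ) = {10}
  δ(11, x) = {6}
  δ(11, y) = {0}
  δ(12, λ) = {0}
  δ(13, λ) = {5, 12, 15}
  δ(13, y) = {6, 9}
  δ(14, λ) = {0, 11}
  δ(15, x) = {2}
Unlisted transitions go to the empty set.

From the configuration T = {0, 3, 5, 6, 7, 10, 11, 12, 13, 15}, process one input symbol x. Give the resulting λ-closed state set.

11 on x → {6}.
15 on x → {2}.
No x-transition from 0, 3, 5, 6, 7, 10, 12, 13.
Union after reading x: {2, 6}.
Now take the λ-closure:
From 6 via λ: add 11.
From 11 via λ: add 10.
From 10 via λ: add 3.
From 3 via λ: add 13.
From 13 via λ: add 5, 12, 15.
From 5 via λ: add 7.
From 12 via λ: add 0.
No new states can be added; the closed set is {0, 2, 3, 5, 6, 7, 10, 11, 12, 13, 15}.

{0, 2, 3, 5, 6, 7, 10, 11, 12, 13, 15}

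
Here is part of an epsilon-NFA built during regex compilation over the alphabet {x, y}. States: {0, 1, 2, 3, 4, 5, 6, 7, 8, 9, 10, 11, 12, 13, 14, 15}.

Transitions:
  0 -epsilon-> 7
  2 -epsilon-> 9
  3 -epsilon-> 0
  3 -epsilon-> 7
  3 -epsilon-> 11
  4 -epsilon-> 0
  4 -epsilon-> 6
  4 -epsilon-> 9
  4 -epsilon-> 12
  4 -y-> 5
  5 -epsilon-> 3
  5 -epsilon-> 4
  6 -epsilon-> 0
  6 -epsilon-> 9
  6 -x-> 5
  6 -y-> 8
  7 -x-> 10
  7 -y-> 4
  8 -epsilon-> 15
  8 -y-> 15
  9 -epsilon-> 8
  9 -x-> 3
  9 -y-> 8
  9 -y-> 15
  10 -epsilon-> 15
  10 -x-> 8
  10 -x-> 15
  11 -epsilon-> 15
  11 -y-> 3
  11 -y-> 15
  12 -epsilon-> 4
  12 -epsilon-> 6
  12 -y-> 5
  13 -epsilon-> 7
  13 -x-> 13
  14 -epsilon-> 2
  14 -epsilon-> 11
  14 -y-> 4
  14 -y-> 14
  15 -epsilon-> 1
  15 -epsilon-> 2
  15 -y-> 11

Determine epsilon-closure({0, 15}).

{0, 1, 2, 7, 8, 9, 15}

Start with {0, 15}.
From 0 via epsilon: add 7.
From 15 via epsilon: add 1, 2.
From 2 via epsilon: add 9.
From 9 via epsilon: add 8.
No new states can be added; the closed set is {0, 1, 2, 7, 8, 9, 15}.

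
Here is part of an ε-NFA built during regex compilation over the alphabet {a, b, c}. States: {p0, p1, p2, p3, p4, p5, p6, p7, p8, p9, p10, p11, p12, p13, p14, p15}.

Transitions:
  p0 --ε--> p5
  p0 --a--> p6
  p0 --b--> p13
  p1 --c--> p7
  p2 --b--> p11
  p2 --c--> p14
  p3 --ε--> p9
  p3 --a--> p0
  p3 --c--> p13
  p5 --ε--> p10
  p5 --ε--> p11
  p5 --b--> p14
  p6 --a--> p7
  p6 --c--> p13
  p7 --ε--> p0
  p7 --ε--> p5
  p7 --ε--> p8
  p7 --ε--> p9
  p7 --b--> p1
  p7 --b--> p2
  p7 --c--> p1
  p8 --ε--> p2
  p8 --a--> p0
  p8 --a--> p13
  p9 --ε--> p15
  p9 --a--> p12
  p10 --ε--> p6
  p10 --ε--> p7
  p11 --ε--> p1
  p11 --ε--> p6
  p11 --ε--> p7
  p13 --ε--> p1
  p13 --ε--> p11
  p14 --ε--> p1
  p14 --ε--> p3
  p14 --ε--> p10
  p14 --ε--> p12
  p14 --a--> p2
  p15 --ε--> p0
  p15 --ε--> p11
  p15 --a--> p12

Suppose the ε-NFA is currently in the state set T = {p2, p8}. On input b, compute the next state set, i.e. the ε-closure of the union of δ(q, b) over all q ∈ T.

p2 on b → {p11}.
No b-transition from p8.
Union after reading b: {p11}.
Now take the ε-closure:
From p11 via ε: add p1, p6, p7.
From p7 via ε: add p0, p5, p8, p9.
From p5 via ε: add p10.
From p8 via ε: add p2.
From p9 via ε: add p15.
No new states can be added; the closed set is {p0, p1, p2, p5, p6, p7, p8, p9, p10, p11, p15}.

{p0, p1, p2, p5, p6, p7, p8, p9, p10, p11, p15}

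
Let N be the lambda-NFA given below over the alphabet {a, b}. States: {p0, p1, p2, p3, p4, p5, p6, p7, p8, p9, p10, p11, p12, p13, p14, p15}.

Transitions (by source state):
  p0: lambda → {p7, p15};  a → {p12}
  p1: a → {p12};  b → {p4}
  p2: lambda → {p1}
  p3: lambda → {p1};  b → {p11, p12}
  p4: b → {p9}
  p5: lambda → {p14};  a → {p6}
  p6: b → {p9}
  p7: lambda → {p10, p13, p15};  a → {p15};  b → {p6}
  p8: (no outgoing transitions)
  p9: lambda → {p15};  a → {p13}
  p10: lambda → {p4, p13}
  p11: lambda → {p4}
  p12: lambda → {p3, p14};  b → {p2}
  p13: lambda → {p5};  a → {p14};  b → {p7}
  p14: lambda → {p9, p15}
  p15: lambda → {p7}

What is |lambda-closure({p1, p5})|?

Start with {p1, p5}.
From p5 via lambda: add p14.
From p14 via lambda: add p9, p15.
From p15 via lambda: add p7.
From p7 via lambda: add p10, p13.
From p10 via lambda: add p4.
lambda-closure = {p1, p4, p5, p7, p9, p10, p13, p14, p15}, which has 9 states.

9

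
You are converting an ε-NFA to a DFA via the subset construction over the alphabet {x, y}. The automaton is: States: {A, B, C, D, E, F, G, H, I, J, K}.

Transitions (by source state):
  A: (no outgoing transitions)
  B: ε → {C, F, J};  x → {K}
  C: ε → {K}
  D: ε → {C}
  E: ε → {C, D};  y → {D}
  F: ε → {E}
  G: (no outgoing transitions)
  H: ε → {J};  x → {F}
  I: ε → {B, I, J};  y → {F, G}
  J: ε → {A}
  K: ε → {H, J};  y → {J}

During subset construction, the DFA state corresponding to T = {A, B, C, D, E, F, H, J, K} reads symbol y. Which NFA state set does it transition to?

{A, C, D, H, J, K}

E on y → {D}.
K on y → {J}.
No y-transition from A, B, C, D, F, H, J.
Union after reading y: {D, J}.
Now take the ε-closure:
From D via ε: add C.
From J via ε: add A.
From C via ε: add K.
From K via ε: add H.
No new states can be added; the closed set is {A, C, D, H, J, K}.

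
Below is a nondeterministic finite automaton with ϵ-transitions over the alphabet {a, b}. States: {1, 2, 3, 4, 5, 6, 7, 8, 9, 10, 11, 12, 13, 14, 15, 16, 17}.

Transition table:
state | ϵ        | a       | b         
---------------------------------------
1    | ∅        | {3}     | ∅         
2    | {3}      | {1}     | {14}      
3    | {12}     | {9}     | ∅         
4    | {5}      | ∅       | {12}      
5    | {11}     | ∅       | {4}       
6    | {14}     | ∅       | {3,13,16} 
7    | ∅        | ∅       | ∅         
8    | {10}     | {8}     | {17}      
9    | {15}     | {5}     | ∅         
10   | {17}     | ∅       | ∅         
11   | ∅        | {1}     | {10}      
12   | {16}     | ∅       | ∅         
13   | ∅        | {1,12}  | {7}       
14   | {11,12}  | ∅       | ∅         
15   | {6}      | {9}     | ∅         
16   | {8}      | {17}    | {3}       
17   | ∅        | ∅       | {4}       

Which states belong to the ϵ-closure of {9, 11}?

Start with {9, 11}.
From 9 via ϵ: add 15.
From 15 via ϵ: add 6.
From 6 via ϵ: add 14.
From 14 via ϵ: add 12.
From 12 via ϵ: add 16.
From 16 via ϵ: add 8.
From 8 via ϵ: add 10.
From 10 via ϵ: add 17.
No new states can be added; the closed set is {6, 8, 9, 10, 11, 12, 14, 15, 16, 17}.

{6, 8, 9, 10, 11, 12, 14, 15, 16, 17}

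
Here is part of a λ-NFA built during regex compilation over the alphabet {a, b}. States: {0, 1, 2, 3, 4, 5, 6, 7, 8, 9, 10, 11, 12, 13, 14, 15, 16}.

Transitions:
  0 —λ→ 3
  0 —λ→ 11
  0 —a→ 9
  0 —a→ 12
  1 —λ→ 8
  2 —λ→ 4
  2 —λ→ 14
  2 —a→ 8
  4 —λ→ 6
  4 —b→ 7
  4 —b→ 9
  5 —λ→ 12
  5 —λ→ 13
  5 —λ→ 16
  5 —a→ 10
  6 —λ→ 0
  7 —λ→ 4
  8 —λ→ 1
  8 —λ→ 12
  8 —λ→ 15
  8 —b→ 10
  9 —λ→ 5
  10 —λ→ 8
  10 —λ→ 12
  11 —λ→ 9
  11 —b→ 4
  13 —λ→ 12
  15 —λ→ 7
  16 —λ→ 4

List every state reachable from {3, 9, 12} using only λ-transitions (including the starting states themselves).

{0, 3, 4, 5, 6, 9, 11, 12, 13, 16}

Start with {3, 9, 12}.
From 9 via λ: add 5.
From 5 via λ: add 13, 16.
From 16 via λ: add 4.
From 4 via λ: add 6.
From 6 via λ: add 0.
From 0 via λ: add 11.
No new states can be added; the closed set is {0, 3, 4, 5, 6, 9, 11, 12, 13, 16}.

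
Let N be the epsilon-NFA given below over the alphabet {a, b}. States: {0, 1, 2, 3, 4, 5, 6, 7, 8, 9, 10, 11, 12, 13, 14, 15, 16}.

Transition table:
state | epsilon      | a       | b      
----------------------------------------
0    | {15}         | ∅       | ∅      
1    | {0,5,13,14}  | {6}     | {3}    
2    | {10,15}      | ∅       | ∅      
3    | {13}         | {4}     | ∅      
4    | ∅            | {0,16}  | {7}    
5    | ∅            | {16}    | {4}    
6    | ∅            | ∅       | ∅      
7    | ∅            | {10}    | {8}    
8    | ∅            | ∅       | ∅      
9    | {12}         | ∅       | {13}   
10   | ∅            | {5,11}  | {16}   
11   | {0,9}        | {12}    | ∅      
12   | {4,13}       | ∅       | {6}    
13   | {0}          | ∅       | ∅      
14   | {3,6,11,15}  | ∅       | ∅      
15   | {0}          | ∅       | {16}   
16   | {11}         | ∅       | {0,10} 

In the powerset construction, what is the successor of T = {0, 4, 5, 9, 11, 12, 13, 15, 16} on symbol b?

4 on b → {7}.
5 on b → {4}.
9 on b → {13}.
12 on b → {6}.
15 on b → {16}.
16 on b → {0, 10}.
No b-transition from 0, 11, 13.
Union after reading b: {0, 4, 6, 7, 10, 13, 16}.
Now take the epsilon-closure:
From 0 via epsilon: add 15.
From 16 via epsilon: add 11.
From 11 via epsilon: add 9.
From 9 via epsilon: add 12.
No new states can be added; the closed set is {0, 4, 6, 7, 9, 10, 11, 12, 13, 15, 16}.

{0, 4, 6, 7, 9, 10, 11, 12, 13, 15, 16}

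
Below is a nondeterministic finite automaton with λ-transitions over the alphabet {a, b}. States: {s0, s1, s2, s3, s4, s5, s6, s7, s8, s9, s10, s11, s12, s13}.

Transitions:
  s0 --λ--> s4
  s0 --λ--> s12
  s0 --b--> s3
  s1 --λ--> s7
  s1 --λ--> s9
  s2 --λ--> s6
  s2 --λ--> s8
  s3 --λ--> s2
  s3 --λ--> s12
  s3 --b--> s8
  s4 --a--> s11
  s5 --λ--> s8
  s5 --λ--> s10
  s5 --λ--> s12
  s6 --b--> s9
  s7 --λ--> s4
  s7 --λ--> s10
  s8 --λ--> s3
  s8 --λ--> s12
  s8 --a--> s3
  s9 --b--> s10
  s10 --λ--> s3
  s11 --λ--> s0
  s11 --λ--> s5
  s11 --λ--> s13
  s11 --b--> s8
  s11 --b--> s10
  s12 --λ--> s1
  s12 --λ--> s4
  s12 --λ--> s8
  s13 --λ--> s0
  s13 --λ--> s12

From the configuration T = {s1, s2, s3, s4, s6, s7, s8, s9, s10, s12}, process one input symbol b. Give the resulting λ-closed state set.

s3 on b → {s8}.
s6 on b → {s9}.
s9 on b → {s10}.
No b-transition from s1, s2, s4, s7, s8, s10, s12.
Union after reading b: {s8, s9, s10}.
Now take the λ-closure:
From s8 via λ: add s3, s12.
From s3 via λ: add s2.
From s12 via λ: add s1, s4.
From s1 via λ: add s7.
From s2 via λ: add s6.
No new states can be added; the closed set is {s1, s2, s3, s4, s6, s7, s8, s9, s10, s12}.

{s1, s2, s3, s4, s6, s7, s8, s9, s10, s12}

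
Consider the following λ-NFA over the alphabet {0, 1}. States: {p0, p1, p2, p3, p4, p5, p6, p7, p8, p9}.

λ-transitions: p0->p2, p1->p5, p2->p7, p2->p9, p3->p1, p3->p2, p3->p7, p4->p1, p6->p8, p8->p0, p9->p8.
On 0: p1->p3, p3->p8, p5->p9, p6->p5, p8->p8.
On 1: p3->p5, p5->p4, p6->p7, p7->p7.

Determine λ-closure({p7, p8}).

Start with {p7, p8}.
From p8 via λ: add p0.
From p0 via λ: add p2.
From p2 via λ: add p9.
No new states can be added; the closed set is {p0, p2, p7, p8, p9}.

{p0, p2, p7, p8, p9}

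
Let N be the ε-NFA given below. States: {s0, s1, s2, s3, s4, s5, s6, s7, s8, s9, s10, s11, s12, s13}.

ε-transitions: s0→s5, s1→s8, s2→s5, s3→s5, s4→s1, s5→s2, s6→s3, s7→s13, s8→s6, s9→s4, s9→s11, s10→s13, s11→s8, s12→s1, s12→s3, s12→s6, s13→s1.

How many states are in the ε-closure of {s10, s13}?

8

Start with {s10, s13}.
From s13 via ε: add s1.
From s1 via ε: add s8.
From s8 via ε: add s6.
From s6 via ε: add s3.
From s3 via ε: add s5.
From s5 via ε: add s2.
ε-closure = {s1, s2, s3, s5, s6, s8, s10, s13}, which has 8 states.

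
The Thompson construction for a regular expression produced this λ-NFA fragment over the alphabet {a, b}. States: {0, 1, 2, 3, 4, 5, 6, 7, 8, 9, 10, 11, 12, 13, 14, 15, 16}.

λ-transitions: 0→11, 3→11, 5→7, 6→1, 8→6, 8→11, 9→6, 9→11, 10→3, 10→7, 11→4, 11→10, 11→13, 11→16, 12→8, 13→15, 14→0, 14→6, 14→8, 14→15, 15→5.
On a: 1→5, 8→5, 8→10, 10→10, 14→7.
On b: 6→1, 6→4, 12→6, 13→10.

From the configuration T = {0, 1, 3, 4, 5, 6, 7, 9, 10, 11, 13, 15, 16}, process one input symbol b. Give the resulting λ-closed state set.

{1, 3, 4, 5, 7, 10, 11, 13, 15, 16}

6 on b → {1, 4}.
13 on b → {10}.
No b-transition from 0, 1, 3, 4, 5, 7, 9, 10, 11, 15, 16.
Union after reading b: {1, 4, 10}.
Now take the λ-closure:
From 10 via λ: add 3, 7.
From 3 via λ: add 11.
From 11 via λ: add 13, 16.
From 13 via λ: add 15.
From 15 via λ: add 5.
No new states can be added; the closed set is {1, 3, 4, 5, 7, 10, 11, 13, 15, 16}.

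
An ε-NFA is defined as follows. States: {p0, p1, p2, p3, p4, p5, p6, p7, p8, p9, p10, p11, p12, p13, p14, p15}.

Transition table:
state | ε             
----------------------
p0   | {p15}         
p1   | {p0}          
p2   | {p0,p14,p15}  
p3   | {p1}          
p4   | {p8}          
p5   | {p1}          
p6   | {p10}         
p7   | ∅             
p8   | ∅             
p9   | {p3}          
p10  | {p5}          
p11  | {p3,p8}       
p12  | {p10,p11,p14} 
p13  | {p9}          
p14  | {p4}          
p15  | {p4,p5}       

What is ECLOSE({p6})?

Start with {p6}.
From p6 via ε: add p10.
From p10 via ε: add p5.
From p5 via ε: add p1.
From p1 via ε: add p0.
From p0 via ε: add p15.
From p15 via ε: add p4.
From p4 via ε: add p8.
No new states can be added; the closed set is {p0, p1, p4, p5, p6, p8, p10, p15}.

{p0, p1, p4, p5, p6, p8, p10, p15}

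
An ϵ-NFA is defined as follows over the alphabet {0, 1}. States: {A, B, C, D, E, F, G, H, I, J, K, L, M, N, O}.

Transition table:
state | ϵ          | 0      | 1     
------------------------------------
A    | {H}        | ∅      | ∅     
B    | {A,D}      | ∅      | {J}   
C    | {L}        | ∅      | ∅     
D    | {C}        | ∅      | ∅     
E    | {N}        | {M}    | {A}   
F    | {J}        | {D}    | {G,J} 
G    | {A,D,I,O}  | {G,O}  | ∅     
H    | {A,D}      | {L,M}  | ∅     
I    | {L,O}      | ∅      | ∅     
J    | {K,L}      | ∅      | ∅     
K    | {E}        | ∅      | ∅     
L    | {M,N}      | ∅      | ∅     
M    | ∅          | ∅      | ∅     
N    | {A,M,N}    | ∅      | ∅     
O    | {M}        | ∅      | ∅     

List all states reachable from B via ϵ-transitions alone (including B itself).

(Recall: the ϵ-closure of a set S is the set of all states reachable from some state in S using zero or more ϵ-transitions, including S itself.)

Start with {B}.
From B via ϵ: add A, D.
From A via ϵ: add H.
From D via ϵ: add C.
From C via ϵ: add L.
From L via ϵ: add M, N.
No new states can be added; the closed set is {A, B, C, D, H, L, M, N}.

{A, B, C, D, H, L, M, N}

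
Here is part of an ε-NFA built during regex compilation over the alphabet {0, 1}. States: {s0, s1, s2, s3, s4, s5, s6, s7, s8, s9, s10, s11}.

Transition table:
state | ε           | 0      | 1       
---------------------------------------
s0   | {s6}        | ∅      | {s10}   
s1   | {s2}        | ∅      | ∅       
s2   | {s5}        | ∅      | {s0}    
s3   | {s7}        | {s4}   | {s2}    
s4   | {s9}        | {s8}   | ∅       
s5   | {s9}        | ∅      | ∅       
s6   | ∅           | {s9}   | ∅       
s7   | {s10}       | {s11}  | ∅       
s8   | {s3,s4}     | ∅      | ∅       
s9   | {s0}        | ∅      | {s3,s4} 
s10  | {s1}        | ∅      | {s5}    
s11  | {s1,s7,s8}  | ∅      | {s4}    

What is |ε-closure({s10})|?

Start with {s10}.
From s10 via ε: add s1.
From s1 via ε: add s2.
From s2 via ε: add s5.
From s5 via ε: add s9.
From s9 via ε: add s0.
From s0 via ε: add s6.
ε-closure = {s0, s1, s2, s5, s6, s9, s10}, which has 7 states.

7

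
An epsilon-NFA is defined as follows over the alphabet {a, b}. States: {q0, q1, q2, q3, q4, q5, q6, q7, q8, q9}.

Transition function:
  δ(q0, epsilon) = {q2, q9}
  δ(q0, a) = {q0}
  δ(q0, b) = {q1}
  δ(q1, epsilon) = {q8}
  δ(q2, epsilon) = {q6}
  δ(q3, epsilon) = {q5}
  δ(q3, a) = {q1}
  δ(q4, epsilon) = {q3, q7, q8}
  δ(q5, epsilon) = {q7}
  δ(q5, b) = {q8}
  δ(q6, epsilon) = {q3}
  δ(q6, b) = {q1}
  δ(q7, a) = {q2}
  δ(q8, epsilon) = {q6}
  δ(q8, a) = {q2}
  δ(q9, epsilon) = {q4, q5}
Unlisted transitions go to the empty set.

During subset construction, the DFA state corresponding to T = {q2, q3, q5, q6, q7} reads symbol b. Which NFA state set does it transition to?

q5 on b → {q8}.
q6 on b → {q1}.
No b-transition from q2, q3, q7.
Union after reading b: {q1, q8}.
Now take the epsilon-closure:
From q8 via epsilon: add q6.
From q6 via epsilon: add q3.
From q3 via epsilon: add q5.
From q5 via epsilon: add q7.
No new states can be added; the closed set is {q1, q3, q5, q6, q7, q8}.

{q1, q3, q5, q6, q7, q8}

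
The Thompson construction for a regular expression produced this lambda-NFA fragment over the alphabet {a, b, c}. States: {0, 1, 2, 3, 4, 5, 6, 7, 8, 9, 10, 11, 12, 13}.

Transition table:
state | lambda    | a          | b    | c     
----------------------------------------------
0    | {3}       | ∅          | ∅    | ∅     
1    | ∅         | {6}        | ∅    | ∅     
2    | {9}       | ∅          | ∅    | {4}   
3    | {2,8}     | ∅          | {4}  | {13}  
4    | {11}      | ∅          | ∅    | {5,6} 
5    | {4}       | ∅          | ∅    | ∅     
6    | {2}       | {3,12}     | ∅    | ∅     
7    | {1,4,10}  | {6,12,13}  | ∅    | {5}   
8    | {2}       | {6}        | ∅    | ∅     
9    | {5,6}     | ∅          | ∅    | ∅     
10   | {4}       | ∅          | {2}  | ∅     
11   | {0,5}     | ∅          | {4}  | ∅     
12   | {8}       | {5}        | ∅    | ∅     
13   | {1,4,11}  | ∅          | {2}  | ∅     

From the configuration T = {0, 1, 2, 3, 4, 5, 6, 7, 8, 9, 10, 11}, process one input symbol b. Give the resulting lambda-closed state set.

{0, 2, 3, 4, 5, 6, 8, 9, 11}

3 on b → {4}.
10 on b → {2}.
11 on b → {4}.
No b-transition from 0, 1, 2, 4, 5, 6, 7, 8, 9.
Union after reading b: {2, 4}.
Now take the lambda-closure:
From 2 via lambda: add 9.
From 4 via lambda: add 11.
From 9 via lambda: add 5, 6.
From 11 via lambda: add 0.
From 0 via lambda: add 3.
From 3 via lambda: add 8.
No new states can be added; the closed set is {0, 2, 3, 4, 5, 6, 8, 9, 11}.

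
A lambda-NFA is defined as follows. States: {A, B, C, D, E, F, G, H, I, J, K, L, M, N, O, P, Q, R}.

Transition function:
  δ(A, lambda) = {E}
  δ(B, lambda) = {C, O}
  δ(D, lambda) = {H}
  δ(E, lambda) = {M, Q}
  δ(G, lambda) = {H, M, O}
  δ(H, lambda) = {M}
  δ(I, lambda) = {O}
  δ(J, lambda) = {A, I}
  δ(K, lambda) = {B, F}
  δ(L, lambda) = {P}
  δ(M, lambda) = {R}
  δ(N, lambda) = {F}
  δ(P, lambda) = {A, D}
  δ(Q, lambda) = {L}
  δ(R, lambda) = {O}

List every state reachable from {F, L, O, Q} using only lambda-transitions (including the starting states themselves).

Start with {F, L, O, Q}.
From L via lambda: add P.
From P via lambda: add A, D.
From A via lambda: add E.
From D via lambda: add H.
From E via lambda: add M.
From M via lambda: add R.
No new states can be added; the closed set is {A, D, E, F, H, L, M, O, P, Q, R}.

{A, D, E, F, H, L, M, O, P, Q, R}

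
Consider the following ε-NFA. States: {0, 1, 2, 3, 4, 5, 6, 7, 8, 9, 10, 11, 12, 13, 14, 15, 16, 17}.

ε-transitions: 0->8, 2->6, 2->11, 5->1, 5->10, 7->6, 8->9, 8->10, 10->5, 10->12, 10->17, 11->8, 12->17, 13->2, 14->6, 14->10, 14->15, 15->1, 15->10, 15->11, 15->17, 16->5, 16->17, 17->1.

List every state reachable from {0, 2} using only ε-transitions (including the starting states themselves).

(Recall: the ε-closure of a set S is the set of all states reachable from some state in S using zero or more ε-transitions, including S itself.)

Start with {0, 2}.
From 0 via ε: add 8.
From 2 via ε: add 6, 11.
From 8 via ε: add 9, 10.
From 10 via ε: add 5, 12, 17.
From 5 via ε: add 1.
No new states can be added; the closed set is {0, 1, 2, 5, 6, 8, 9, 10, 11, 12, 17}.

{0, 1, 2, 5, 6, 8, 9, 10, 11, 12, 17}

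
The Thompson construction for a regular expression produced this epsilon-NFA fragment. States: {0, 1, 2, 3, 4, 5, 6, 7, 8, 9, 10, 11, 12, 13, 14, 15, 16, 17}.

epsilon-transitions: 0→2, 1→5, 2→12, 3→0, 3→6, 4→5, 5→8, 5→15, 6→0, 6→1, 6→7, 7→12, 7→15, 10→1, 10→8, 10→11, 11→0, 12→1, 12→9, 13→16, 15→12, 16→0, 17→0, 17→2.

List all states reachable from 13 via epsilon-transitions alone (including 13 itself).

{0, 1, 2, 5, 8, 9, 12, 13, 15, 16}

Start with {13}.
From 13 via epsilon: add 16.
From 16 via epsilon: add 0.
From 0 via epsilon: add 2.
From 2 via epsilon: add 12.
From 12 via epsilon: add 1, 9.
From 1 via epsilon: add 5.
From 5 via epsilon: add 8, 15.
No new states can be added; the closed set is {0, 1, 2, 5, 8, 9, 12, 13, 15, 16}.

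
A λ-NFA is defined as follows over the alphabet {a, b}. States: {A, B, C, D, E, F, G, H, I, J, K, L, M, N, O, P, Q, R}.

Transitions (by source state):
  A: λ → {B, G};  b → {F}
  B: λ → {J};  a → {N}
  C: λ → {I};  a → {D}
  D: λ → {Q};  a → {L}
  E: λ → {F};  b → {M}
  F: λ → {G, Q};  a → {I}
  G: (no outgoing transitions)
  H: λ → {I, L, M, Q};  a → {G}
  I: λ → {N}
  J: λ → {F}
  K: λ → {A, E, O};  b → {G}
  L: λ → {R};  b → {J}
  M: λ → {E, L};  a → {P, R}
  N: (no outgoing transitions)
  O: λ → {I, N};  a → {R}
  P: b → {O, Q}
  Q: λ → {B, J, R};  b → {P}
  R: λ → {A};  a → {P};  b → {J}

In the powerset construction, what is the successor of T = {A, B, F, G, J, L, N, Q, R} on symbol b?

{A, B, F, G, J, P, Q, R}

A on b → {F}.
L on b → {J}.
Q on b → {P}.
R on b → {J}.
No b-transition from B, F, G, J, N.
Union after reading b: {F, J, P}.
Now take the λ-closure:
From F via λ: add G, Q.
From Q via λ: add B, R.
From R via λ: add A.
No new states can be added; the closed set is {A, B, F, G, J, P, Q, R}.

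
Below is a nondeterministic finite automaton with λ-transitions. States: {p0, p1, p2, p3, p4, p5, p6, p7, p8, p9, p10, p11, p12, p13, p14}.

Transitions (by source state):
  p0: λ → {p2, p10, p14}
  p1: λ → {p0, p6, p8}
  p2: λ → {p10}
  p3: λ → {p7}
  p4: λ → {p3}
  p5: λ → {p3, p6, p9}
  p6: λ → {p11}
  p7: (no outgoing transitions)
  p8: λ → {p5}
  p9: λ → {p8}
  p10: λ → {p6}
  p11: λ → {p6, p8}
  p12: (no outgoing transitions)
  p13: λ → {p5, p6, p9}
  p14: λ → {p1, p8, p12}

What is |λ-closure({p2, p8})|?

9

Start with {p2, p8}.
From p2 via λ: add p10.
From p8 via λ: add p5.
From p5 via λ: add p3, p6, p9.
From p3 via λ: add p7.
From p6 via λ: add p11.
λ-closure = {p2, p3, p5, p6, p7, p8, p9, p10, p11}, which has 9 states.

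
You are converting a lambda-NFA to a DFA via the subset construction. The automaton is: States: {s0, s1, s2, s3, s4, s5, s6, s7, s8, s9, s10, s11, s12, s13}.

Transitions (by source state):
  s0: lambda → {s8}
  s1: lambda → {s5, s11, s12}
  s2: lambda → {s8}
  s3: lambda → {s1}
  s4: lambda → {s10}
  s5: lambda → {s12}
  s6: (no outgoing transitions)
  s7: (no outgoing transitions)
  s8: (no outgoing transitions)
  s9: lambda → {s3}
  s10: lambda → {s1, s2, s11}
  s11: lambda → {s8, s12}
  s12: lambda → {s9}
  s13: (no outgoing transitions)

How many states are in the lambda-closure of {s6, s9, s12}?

8

Start with {s6, s9, s12}.
From s9 via lambda: add s3.
From s3 via lambda: add s1.
From s1 via lambda: add s5, s11.
From s11 via lambda: add s8.
lambda-closure = {s1, s3, s5, s6, s8, s9, s11, s12}, which has 8 states.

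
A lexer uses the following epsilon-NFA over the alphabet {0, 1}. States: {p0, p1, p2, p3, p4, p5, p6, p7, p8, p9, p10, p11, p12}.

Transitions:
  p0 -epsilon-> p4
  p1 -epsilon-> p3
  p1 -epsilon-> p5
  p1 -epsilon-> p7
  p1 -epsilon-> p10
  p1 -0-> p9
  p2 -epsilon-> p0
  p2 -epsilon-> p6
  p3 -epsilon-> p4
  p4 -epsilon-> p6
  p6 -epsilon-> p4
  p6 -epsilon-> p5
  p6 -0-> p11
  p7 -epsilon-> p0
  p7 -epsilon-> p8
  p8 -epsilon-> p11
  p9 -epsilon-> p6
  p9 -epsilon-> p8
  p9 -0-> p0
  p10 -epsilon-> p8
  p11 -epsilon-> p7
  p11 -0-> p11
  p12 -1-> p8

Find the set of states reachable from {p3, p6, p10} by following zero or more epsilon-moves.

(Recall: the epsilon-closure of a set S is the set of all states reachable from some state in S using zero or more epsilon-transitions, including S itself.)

Start with {p3, p6, p10}.
From p3 via epsilon: add p4.
From p6 via epsilon: add p5.
From p10 via epsilon: add p8.
From p8 via epsilon: add p11.
From p11 via epsilon: add p7.
From p7 via epsilon: add p0.
No new states can be added; the closed set is {p0, p3, p4, p5, p6, p7, p8, p10, p11}.

{p0, p3, p4, p5, p6, p7, p8, p10, p11}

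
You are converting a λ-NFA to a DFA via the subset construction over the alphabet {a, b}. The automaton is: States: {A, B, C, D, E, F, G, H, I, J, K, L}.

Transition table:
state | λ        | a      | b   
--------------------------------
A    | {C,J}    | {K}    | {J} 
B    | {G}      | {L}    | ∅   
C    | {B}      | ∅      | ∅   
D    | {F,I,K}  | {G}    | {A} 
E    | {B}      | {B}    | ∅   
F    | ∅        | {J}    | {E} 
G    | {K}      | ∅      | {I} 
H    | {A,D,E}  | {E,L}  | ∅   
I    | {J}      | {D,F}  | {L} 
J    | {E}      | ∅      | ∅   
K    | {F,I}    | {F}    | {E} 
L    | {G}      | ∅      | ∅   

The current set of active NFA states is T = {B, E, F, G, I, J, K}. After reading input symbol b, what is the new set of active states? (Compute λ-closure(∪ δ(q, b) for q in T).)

{B, E, F, G, I, J, K, L}

F on b → {E}.
G on b → {I}.
I on b → {L}.
K on b → {E}.
No b-transition from B, E, J.
Union after reading b: {E, I, L}.
Now take the λ-closure:
From E via λ: add B.
From I via λ: add J.
From L via λ: add G.
From G via λ: add K.
From K via λ: add F.
No new states can be added; the closed set is {B, E, F, G, I, J, K, L}.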